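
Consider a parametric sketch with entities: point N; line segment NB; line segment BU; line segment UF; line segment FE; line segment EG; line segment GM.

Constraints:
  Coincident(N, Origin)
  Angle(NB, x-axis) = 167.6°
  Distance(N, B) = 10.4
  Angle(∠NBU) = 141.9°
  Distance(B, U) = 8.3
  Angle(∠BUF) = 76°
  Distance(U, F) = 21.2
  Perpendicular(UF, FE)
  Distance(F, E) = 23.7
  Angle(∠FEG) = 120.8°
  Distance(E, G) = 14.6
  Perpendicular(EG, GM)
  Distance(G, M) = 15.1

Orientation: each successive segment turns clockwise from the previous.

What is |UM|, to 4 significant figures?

18.23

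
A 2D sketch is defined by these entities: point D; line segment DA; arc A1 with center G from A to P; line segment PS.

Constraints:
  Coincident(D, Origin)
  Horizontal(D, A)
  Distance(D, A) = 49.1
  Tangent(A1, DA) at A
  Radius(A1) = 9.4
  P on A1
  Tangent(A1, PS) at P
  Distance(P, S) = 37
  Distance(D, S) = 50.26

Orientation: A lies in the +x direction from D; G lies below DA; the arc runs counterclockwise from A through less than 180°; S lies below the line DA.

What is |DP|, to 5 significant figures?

40.697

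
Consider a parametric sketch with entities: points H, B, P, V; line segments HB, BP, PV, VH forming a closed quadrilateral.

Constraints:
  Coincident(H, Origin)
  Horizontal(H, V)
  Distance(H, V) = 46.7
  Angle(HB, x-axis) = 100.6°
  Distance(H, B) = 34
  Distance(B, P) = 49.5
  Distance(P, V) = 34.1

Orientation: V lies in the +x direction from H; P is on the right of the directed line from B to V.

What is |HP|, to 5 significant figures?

18.563

H is at the origin; H and V share the same y with |HV| = 46.7 and V in +x, so V = (46.7, 0). HB runs at 100.6° with |HB| = 34.0, so B = (-6.2543, 33.420). P is determined by |BP| = 49.5 and |PV| = 34.1 together: it lies at the intersection of circle(B, 49.5) and circle(V, 34.1). With |BV| = 62.618, the foot of the radical line on BV is 41.589 from B and the perpendicular offset is √(49.5² − 41.589²) = 26.844. Taking the right-of-BV solution: P = (14.590, -11.478).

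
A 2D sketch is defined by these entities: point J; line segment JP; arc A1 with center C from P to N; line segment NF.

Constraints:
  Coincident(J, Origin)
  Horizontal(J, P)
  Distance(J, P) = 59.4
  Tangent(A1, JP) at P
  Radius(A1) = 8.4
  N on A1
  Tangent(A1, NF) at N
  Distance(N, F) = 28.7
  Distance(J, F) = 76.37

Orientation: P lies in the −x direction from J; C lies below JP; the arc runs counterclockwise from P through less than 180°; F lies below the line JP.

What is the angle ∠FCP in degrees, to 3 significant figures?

166°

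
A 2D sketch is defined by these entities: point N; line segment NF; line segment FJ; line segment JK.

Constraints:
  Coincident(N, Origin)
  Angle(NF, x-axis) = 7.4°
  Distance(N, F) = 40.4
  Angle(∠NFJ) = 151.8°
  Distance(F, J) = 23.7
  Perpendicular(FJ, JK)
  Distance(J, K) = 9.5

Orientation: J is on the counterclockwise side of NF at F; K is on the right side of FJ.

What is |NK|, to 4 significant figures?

65.84

N is at the origin; NF runs at 7.4° with length 40.4, so F = 40.4·(cos 7.4°, sin 7.4°) = (40.06, 5.203). ∠NFJ = 151.8°, so FJ runs at 7.4° + (180° − 151.8°) = 35.60° from the x-axis; with |FJ| = 23.7, J = F + 23.7·(cos 35.60°, sin 35.60°) = (59.33, 19.00). FJ is perpendicular to JK; with |JK| = 9.5 on the right of FJ, K = J + 9.5·(0.5821, -0.8131) = (64.86, 11.28). Then |NK| = |K − N| = 65.84.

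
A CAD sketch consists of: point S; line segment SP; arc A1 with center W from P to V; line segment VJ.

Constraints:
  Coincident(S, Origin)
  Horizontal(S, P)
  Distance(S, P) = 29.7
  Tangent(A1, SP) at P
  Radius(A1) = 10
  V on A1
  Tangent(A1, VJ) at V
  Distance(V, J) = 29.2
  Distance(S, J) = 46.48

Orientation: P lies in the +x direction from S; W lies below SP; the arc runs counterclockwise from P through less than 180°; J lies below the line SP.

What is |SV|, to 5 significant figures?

22.735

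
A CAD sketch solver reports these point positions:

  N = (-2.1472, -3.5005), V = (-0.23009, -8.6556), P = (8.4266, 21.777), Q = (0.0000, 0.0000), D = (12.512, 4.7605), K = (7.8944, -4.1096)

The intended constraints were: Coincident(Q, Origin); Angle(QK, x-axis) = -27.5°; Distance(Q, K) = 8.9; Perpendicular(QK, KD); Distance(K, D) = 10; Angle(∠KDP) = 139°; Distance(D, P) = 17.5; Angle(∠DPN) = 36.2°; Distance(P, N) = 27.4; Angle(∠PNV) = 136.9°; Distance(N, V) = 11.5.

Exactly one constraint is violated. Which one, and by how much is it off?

Distance(N, V) = 11.5 — off by 6.00.

Q = (0.00, 0.00) ✓; QK at -27.50° ✓; |QK| = 8.900 ✓; ∠(QK, KD) = 90.00° ✓; |KD| = 10.00 ✓; ∠KDP = 139.0° ✓; |DP| = 17.50 ✓; ∠DPN = 36.20° ✓; |PN| = 27.40 ✓; ∠PNV = 136.9° ✓; |NV| = 5.500 ✗.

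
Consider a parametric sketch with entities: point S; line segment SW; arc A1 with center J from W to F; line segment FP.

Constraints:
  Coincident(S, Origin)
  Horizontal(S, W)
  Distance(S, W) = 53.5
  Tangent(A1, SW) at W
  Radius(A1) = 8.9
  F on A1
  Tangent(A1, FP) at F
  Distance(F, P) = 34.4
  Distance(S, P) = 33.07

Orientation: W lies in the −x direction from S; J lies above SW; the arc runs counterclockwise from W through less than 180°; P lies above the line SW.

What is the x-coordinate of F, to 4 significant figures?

-47.63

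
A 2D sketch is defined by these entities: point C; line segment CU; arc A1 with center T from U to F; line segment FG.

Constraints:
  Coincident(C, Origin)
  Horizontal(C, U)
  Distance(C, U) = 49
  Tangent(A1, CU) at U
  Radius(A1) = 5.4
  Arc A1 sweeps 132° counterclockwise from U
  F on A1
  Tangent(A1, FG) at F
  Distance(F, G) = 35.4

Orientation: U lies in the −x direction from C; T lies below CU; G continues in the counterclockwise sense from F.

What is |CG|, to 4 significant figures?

45.91

C is at the origin; C and U share the same y with |CU| = 49.0 and U on the −x side, so U = (-49.00, 0.000). Since A1 is tangent to CU there, TU ⟂ CU, so T = U + (0, -5.4) = (-49.00, -5.400). On A1, U sits at bearing 90° from T; a 132° counterclockwise sweep puts F at bearing 222°, so F = T + 5.4·(cos 222°, sin 222°) = (-53.01, -9.013). Tangency of A1 to FG means the radius TF is perpendicular to FG, so FG runs along (−sin 222°, cos 222°); with |FG| = 35.4, G = (-29.33, -35.32). Then |CG| = |G − C| = 45.91.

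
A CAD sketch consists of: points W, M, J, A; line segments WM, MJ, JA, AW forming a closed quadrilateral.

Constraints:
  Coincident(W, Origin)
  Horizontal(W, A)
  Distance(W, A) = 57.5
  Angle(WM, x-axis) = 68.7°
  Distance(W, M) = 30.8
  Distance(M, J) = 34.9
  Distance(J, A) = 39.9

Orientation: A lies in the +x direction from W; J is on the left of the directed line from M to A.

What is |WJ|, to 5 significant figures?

58.698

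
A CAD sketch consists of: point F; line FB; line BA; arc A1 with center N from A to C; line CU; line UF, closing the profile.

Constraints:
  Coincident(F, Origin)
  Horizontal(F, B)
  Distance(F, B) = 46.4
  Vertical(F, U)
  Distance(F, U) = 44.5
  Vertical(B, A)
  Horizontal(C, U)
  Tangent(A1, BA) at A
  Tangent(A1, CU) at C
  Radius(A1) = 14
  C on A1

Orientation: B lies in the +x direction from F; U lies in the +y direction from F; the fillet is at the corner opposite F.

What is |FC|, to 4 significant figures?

55.05

F is at the origin; F and B share the same y with |FB| = 46.4 and B on the +x side, so B = (46.40, 0.000). F and U share the same x with |FU| = 44.5 and U on the +y side, so U = (0.000, 44.50). The virtual corner opposite F is at (46.40, 44.50). Since A1 is tangent to BA there, NA ⟂ BA and A1 meets CU tangentially, so NC is at right angles to CU, with radius 14.0, so the center N sits 14.0 in from both sides at N = (32.40, 30.50). That places the tangent points at A = (46.40, 30.50) on BA and C = (32.40, 44.50) on CU. Then |FC| = |C − F| = 55.05.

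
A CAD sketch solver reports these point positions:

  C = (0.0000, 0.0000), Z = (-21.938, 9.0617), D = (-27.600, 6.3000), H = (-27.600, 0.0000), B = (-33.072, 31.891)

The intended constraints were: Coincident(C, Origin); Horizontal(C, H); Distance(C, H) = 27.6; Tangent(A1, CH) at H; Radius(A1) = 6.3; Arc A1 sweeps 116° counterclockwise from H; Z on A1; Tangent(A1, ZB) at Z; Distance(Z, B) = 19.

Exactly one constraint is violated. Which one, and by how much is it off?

Distance(Z, B) = 19 — off by 6.40.

C = (0.00, 0.00) ✓; C.y = 0.00, H.y = 0.00 ✓; |CH| = 27.60 ✓; ∠(DH, HC) = 90.00° ✓; |DH| = 6.300 ✓; bearing(D→Z) − bearing(D→H) = 116.0° ✓; |DZ| = 6.300 ✓; ∠(DZ, ZB) = 90.00° ✓; |ZB| = 25.40 ✗.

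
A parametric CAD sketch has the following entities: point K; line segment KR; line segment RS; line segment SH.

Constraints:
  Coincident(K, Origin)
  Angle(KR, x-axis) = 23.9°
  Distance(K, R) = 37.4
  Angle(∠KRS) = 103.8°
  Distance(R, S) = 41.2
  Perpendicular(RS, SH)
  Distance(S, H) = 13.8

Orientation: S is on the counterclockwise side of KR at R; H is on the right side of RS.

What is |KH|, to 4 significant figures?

70.88

K is at the origin; KR runs at 23.9° with length 37.4, so R = 37.4·(cos 23.9°, sin 23.9°) = (34.19, 15.15). ∠KRS = 103.8°, so RS runs at 23.9° + (180° − 103.8°) = 100.1° from the x-axis; with |RS| = 41.2, S = R + 41.2·(cos 100.1°, sin 100.1°) = (26.97, 55.71). The perpendicularity gives SH at right angles to RS; with |SH| = 13.8 on the right of RS, H = S + 13.8·(0.9845, 0.1754) = (40.55, 58.13). Then |KH| = |H − K| = 70.88.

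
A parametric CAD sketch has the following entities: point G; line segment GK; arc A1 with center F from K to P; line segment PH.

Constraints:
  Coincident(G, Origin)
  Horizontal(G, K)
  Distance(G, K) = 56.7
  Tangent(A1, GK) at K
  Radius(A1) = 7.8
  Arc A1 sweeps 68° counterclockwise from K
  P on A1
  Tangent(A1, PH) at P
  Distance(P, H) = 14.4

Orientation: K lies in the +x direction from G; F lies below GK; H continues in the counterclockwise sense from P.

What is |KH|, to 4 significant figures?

22.18

G is at the origin; G and K share the same y with |GK| = 56.7 and K on the +x side, so K = (56.70, 0.000). Tangency of A1 to GK means the radius FK is perpendicular to GK, so F = K + (0, -7.8) = (56.70, -7.800). On A1, K sits at bearing 90° from F; a 68° counterclockwise sweep puts P at bearing 158°, so P = F + 7.8·(cos 158°, sin 158°) = (49.47, -4.878). A1 meets PH tangentially, so FP is at right angles to PH, so PH runs along (−sin 158°, cos 158°); with |PH| = 14.4, H = (44.07, -18.23). Then |KH| = |H − K| = 22.18.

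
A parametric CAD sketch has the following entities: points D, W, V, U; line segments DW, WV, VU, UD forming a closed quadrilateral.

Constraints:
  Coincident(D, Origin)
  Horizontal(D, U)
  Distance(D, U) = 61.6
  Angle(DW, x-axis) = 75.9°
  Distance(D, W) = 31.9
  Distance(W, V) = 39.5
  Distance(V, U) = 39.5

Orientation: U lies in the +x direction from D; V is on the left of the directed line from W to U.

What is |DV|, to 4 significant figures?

59.48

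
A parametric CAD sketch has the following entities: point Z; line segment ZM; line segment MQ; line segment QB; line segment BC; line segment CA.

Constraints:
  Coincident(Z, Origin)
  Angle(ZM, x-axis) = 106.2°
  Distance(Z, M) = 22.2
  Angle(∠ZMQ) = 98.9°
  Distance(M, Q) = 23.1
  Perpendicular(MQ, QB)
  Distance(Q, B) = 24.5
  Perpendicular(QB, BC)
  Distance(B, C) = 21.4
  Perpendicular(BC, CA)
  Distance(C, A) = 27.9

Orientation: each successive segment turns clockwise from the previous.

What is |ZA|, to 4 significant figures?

25.85

Z is at the origin; ZM runs at 106.2° with length 22.2, so M = (-6.194, 21.32). ∠ZMQ = 98.9° gives MQ at 25.10° from the x-axis; with |MQ| = 23.1, Q = (14.73, 31.12). MQ is perpendicular to QB, so QB runs at -64.90°; with |QB| = 24.5, B = (25.12, 8.931). QB is perpendicular to BC, so BC runs at -154.9°; with |BC| = 21.4, C = (5.739, -0.1468). The perpendicularity gives CA at right angles to BC, so CA runs at 115.1°; with |CA| = 27.9, A = (-6.096, 25.12). Then |ZA| = |A − Z| = 25.85.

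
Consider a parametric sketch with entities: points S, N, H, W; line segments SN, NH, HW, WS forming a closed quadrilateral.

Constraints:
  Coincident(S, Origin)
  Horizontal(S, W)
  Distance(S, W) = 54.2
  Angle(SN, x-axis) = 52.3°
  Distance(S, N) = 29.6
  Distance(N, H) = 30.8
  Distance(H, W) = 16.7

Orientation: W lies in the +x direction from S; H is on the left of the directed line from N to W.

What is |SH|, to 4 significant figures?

50.28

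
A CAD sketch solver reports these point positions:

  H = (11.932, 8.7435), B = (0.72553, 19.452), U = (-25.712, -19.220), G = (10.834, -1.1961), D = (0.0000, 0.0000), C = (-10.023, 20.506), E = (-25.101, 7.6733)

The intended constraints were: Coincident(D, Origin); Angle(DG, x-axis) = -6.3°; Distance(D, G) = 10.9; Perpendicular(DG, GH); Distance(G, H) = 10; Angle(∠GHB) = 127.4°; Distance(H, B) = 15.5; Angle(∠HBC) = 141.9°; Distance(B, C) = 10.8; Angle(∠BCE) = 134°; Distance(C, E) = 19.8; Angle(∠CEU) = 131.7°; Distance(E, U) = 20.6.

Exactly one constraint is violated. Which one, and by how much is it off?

Distance(E, U) = 20.6 — off by 6.30.

D = (0.00, 0.00) ✓; DG at -6.300° ✓; |DG| = 10.90 ✓; ∠(DG, GH) = 90.00° ✓; |GH| = 10.00 ✓; ∠GHB = 127.4° ✓; |HB| = 15.50 ✓; ∠HBC = 141.9° ✓; |BC| = 10.80 ✓; ∠BCE = 134.0° ✓; |CE| = 19.80 ✓; ∠CEU = 131.7° ✓; |EU| = 26.90 ✗.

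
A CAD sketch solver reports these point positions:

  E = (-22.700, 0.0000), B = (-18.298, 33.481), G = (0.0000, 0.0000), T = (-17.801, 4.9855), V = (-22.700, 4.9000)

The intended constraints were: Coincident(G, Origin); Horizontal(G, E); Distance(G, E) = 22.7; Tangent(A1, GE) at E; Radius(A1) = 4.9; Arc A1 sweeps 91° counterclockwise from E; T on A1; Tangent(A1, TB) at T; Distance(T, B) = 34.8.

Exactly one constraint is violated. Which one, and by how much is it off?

Distance(T, B) = 34.8 — off by 6.30.

G = (0.00, 0.00) ✓; G.y = 0.00, E.y = 0.00 ✓; |GE| = 22.70 ✓; ∠(VE, EG) = 90.00° ✓; |VE| = 4.900 ✓; bearing(V→T) − bearing(V→E) = 91.00° ✓; |VT| = 4.900 ✓; ∠(VT, TB) = 90.00° ✓; |TB| = 28.50 ✗.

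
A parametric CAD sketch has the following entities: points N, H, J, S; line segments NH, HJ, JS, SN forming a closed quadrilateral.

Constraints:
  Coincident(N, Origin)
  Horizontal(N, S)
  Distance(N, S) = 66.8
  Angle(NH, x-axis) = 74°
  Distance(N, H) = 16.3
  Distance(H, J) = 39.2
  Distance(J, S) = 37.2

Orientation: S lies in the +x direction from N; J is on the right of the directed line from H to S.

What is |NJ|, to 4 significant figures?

34.13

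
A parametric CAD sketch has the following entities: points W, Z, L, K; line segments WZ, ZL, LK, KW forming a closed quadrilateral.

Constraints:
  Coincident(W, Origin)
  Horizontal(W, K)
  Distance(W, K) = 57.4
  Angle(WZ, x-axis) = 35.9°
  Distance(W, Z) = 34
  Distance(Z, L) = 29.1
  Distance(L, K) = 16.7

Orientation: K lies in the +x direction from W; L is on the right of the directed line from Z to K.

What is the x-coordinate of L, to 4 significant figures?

41.64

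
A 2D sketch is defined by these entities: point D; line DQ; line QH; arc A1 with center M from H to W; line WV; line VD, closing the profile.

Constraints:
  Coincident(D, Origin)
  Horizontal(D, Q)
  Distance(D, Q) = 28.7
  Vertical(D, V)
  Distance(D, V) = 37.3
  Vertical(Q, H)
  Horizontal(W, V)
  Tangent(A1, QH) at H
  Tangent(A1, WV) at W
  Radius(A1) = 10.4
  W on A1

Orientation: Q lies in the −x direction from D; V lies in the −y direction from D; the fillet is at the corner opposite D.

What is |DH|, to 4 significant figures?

39.34

D is at the origin; DQ is horizontal with |DQ| = 28.7 and Q on the −x side, so Q = (-28.70, 0.000). DV is vertical with |DV| = 37.3 and V on the −y side, so V = (0.000, -37.30). The virtual corner opposite D is at (-28.70, -37.30). Tangency of A1 to QH means the radius MH is perpendicular to QH and since A1 is tangent to WV there, MW ⟂ WV, with radius 10.4, so the center M sits 10.4 in from both sides at M = (-18.30, -26.90). That places the tangent points at H = (-28.70, -26.90) on QH and W = (-18.30, -37.30) on WV. Then |DH| = |H − D| = 39.34.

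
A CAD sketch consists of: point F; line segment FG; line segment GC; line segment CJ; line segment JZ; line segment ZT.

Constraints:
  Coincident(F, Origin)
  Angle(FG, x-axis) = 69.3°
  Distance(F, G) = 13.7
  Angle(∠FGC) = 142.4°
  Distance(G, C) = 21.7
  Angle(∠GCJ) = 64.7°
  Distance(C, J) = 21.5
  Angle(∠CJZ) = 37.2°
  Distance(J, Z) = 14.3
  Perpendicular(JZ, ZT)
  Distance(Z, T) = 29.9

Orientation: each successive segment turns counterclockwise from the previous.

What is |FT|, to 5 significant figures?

50.498

F is at the origin; FG runs at 69.3° with length 13.7, so G = (4.8426, 12.816). ∠FGC = 142.4° gives GC at 106.90° from the x-axis; with |GC| = 21.7, C = (-1.4656, 33.578). ∠GCJ = 64.7° gives CJ at -137.80° from the x-axis; with |CJ| = 21.5, J = (-17.393, 19.136). ∠CJZ = 37.2° gives JZ at 5.0000° from the x-axis; with |JZ| = 14.3, Z = (-3.1473, 20.383). JZ is perpendicular to ZT, so ZT runs at 95.000°; with |ZT| = 29.9, T = (-5.7533, 50.169). Then |FT| = |T − F| = 50.498.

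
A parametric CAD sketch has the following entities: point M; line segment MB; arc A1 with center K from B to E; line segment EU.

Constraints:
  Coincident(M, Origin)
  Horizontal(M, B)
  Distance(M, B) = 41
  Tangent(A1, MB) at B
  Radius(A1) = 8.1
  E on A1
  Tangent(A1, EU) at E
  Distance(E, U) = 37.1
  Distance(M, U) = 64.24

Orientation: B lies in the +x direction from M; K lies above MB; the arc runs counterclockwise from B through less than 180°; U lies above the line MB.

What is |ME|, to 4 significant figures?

49.87

Checks: |KE| = 8.100 ✓; ∠(KE, EU) = 90.00° ✓; |EU| = 37.10 ✓; |MU| = 64.24 ✓.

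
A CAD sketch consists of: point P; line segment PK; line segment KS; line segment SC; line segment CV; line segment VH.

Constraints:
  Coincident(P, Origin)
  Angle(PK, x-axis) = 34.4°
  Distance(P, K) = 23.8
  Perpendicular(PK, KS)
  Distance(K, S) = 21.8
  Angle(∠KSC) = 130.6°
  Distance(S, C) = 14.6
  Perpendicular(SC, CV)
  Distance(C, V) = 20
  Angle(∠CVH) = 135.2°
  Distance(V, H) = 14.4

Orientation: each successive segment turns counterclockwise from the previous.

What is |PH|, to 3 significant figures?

1.91

P is at the origin; PK runs at 34.4° with length 23.8, so K = (19.6, 13.4). PK is perpendicular to KS, so KS runs at 124°; with |KS| = 21.8, S = (7.32, 31.4). ∠KSC = 130.6° gives SC at 174° from the x-axis; with |SC| = 14.6, C = (-7.19, 33.0). SC ⟂ CV, so CV runs at -96.2°; with |CV| = 20.0, V = (-9.35, 13.1). ∠CVH = 135.2° gives VH at -51.4° from the x-axis; with |VH| = 14.4, H = (-0.369, 1.87). Then |PH| = |H − P| = 1.91.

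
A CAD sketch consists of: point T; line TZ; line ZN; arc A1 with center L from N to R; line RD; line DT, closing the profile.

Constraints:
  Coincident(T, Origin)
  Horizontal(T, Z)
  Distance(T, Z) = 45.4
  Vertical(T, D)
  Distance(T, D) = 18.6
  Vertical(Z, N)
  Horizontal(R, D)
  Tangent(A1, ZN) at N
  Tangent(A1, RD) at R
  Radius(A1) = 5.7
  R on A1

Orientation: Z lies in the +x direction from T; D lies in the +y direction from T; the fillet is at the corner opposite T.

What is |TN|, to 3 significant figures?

47.2

The virtual corner opposite T is at (45.4, 18.6). Since A1 is tangent to ZN there, LN ⟂ ZN and A1 meets RD tangentially, so LR is at right angles to RD, with radius 5.7, so the center L sits 5.7 in from both sides at L = (39.7, 12.9). That places the tangent points at N = (45.4, 12.9) on ZN and R = (39.7, 18.6) on RD. Then |TN| = |N − T| = 47.2.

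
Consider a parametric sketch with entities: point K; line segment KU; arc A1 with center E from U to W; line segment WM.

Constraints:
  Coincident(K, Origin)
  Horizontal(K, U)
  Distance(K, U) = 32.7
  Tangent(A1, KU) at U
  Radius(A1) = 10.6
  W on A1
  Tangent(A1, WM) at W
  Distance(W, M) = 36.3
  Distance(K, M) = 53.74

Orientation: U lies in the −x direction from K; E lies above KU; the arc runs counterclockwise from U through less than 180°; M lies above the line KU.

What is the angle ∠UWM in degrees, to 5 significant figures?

132.79°

K is at the origin; KU is horizontal with |KU| = 32.7 and U on the −x side, so U = (-32.700, 0.0000). A1 meets KU tangentially, so EU is at right angles to KU, so E = U + (0, 10.6) = (-32.700, 10.600). Since EW ⟂ WM (tangency), |EM| = √(10.6² + 36.3²) = 37.816 regardless of where W sits on A1. So M lies on both circle(K, 53.74) and circle(E, 37.816); the above-KU intersection is M = (-24.928, 47.609). W is the foot of the tangent from M: W = (-22.131, 11.417).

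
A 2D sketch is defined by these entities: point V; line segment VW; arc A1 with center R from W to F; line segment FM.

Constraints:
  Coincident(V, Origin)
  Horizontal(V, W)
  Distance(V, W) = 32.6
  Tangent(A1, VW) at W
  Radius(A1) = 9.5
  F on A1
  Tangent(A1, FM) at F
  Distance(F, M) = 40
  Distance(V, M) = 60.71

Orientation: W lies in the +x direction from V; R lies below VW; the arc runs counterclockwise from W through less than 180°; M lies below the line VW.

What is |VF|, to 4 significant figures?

26.26

V is at the origin; VW is horizontal with |VW| = 32.6 and W on the +x side, so W = (32.60, 0.000). The tangent condition forces RW to be normal to VW, so R = W + (0, -9.5) = (32.60, -9.500). Since RF ⟂ FM (tangency), |RM| = √(9.5² + 40.0²) = 41.11 regardless of where F sits on A1. So M lies on both circle(V, 60.71) and circle(R, 41.11); the below-VW intersection is M = (33.54, -50.60). F is the foot of the tangent from M: F = (23.41, -11.91).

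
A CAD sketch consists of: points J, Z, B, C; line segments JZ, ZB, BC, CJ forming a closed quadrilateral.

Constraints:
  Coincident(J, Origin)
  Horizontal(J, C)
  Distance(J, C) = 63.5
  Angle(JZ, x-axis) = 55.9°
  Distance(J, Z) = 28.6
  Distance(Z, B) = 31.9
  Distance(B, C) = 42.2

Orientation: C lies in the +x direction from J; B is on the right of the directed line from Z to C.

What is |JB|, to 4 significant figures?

23.29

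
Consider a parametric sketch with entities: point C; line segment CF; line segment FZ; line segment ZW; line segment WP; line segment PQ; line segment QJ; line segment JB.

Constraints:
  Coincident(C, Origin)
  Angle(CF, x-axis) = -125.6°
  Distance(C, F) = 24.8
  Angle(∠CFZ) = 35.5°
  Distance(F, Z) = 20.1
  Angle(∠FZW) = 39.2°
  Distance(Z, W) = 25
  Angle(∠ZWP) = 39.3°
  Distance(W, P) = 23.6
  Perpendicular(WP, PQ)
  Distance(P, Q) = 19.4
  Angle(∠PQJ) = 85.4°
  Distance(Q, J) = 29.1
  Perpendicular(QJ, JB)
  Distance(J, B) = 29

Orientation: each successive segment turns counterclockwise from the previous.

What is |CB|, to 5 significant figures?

31.747

C is at the origin; CF runs at -125.6° with length 24.8, so F = (-14.437, -20.165). ∠CFZ = 35.5° gives FZ at 18.900° from the x-axis; with |FZ| = 20.1, Z = (4.5797, -13.654). ∠FZW = 39.2° gives ZW at 159.70° from the x-axis; with |ZW| = 25.0, W = (-18.868, -4.9808). ∠ZWP = 39.3° gives WP at -59.600° from the x-axis; with |WP| = 23.6, P = (-6.9252, -25.336). WP ⟂ PQ, so PQ runs at 30.400°; with |PQ| = 19.4, Q = (9.8076, -15.519). ∠PQJ = 85.4° gives QJ at 125.00° from the x-axis; with |QJ| = 29.1, J = (-6.8835, 8.3183). QJ is perpendicular to JB, so JB runs at -145.00°; with |JB| = 29.0, B = (-30.639, -8.3154). Then |CB| = |B − C| = 31.747.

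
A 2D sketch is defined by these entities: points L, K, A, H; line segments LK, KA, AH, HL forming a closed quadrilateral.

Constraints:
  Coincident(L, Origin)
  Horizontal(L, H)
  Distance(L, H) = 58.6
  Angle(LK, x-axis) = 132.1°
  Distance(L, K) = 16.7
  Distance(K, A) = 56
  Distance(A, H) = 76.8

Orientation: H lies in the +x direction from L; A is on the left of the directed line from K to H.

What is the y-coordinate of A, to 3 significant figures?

62.5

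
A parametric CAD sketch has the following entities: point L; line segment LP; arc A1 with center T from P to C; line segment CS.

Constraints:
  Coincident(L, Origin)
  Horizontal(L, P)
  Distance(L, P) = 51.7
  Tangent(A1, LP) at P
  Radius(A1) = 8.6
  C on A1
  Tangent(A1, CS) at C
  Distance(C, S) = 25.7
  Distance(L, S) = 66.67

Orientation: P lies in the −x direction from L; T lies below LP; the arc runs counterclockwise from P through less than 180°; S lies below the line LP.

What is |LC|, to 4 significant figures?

61.01

Checks: L = (0.00, 0.00) ✓; |TC| = 8.600 ✓; ∠(TC, CS) = 90.00° ✓; |CS| = 25.70 ✓; |LS| = 66.67 ✓.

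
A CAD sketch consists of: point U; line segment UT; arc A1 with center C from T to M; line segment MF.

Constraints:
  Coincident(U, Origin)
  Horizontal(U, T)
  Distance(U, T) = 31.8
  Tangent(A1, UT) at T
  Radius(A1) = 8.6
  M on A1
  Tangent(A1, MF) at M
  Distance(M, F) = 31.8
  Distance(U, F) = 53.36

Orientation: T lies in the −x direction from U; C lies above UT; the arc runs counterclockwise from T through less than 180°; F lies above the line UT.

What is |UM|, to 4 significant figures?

26.18

Checks: |CM| = 8.600 ✓; ∠(CM, MF) = 90.00° ✓; |MF| = 31.80 ✓; |UF| = 53.36 ✓.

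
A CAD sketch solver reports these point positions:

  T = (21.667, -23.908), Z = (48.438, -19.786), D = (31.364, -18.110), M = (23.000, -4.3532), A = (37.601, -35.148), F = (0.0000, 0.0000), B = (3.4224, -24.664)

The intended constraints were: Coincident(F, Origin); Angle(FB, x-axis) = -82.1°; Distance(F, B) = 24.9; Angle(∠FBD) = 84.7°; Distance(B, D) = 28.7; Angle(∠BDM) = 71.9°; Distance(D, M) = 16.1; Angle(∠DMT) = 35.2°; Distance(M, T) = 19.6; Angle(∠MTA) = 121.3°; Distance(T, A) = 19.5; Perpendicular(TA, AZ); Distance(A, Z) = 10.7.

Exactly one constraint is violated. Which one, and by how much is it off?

Distance(A, Z) = 10.7 — off by 8.10.

F = (0.00, 0.00) ✓; FB at -82.10° ✓; |FB| = 24.90 ✓; ∠FBD = 84.70° ✓; |BD| = 28.70 ✓; ∠BDM = 71.90° ✓; |DM| = 16.10 ✓; ∠DMT = 35.20° ✓; |MT| = 19.60 ✓; ∠MTA = 121.3° ✓; |TA| = 19.50 ✓; ∠(TA, AZ) = 90.00° ✓; |AZ| = 18.80 ✗.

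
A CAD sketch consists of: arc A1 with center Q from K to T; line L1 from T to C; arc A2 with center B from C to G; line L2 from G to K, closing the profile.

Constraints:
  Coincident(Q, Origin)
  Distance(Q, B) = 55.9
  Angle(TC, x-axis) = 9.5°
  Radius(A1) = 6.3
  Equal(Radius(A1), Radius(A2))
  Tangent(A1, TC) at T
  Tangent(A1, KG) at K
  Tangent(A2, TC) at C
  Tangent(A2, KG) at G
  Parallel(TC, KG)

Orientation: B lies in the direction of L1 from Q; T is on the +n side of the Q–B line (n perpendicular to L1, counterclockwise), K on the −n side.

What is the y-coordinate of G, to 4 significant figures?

3.013

Tangency of A1 to both parallel lines with radius 6.3 puts T and K at Q ± 6.3·n: T = (-1.040, 6.214), K = (1.040, -6.214). Equal radii place C and G the same way about B: C = B + 6.3·n = (54.09, 15.44), G = B − 6.3·n = (56.17, 3.013). So G.y = 3.013.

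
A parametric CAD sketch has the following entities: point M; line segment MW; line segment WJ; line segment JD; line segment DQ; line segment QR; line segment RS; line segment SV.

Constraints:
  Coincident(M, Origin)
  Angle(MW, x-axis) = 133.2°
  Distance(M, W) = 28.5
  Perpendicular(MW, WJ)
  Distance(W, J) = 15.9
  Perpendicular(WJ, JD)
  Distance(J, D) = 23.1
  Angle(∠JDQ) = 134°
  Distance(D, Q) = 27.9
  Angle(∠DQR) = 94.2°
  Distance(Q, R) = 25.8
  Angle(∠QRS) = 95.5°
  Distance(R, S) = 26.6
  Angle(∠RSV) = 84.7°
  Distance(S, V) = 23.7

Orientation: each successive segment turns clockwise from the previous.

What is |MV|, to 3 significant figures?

13.4

∠QRS = 95.5° gives RS at 96.9° from the x-axis; with |RS| = 26.6, S = (-22.5, 12.7). ∠RSV = 84.7° gives SV at 1.60° from the x-axis; with |SV| = 23.7, V = (1.23, 13.4). Then |MV| = |V − M| = 13.4.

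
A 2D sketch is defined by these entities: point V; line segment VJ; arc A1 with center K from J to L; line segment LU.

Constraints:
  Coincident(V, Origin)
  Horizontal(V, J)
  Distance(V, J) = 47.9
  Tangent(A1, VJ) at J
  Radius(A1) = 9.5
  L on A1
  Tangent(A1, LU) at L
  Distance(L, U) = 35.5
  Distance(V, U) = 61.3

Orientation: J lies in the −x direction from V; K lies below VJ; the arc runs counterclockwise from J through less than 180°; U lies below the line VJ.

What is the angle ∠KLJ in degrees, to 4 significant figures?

32.08°

Checks: |KL| = 9.500 ✓; ∠(KL, LU) = 90.00° ✓; |LU| = 35.50 ✓; |VU| = 61.30 ✓.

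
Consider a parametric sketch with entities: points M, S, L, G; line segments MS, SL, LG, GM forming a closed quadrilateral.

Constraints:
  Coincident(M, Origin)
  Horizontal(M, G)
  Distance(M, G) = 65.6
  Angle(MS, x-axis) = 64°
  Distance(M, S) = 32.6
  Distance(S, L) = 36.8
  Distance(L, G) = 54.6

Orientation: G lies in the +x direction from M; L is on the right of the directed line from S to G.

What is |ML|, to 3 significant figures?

13.7

M is at the origin; MG is horizontal with |MG| = 65.6 and G in +x, so G = (65.6, 0). MS runs at 64.0° with |MS| = 32.6, so S = (14.3, 29.3). L is determined by |SL| = 36.8 and |LG| = 54.6 together: it lies at the intersection of circle(S, 36.8) and circle(G, 54.6). With |SG| = 59.1, the foot of the radical line on SG is 15.8 from S and the perpendicular offset is √(36.8² − 15.8²) = 33.2. Taking the right-of-SG solution: L = (11.5, -7.39).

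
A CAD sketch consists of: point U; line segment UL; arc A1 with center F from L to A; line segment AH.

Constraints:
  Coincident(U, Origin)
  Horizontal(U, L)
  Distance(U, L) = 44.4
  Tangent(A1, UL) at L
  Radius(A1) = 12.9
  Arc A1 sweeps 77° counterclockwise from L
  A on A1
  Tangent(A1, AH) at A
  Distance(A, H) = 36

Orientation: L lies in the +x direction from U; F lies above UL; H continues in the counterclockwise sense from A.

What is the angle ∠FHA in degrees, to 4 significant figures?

19.71°

U is at the origin; U and L share the same y with |UL| = 44.4 and L on the +x side, so L = (44.40, 0.000). The tangent condition forces FL to be normal to UL, so F = L + (0, 12.9) = (44.40, 12.90). On A1, L sits at bearing -90° from F; a 77° counterclockwise sweep puts A at bearing -13°, so A = F + 12.9·(cos -13°, sin -13°) = (56.97, 9.998). Since A1 is tangent to AH there, FA ⟂ AH, so AH runs along (−sin -13°, cos -13°); with |AH| = 36.0, H = (65.07, 45.08). Then cos ∠FHA = HF·HA / (|HF||HA|), giving 19.71°.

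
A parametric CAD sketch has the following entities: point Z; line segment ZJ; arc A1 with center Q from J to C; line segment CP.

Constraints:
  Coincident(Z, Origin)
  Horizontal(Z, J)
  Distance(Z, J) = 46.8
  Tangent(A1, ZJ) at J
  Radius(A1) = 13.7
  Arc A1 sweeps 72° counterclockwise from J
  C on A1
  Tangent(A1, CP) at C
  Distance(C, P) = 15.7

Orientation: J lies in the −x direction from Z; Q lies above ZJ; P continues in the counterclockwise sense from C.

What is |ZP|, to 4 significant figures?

37.84

On A1, J sits at bearing -90° from Q; a 72° counterclockwise sweep puts C at bearing -18°, so C = Q + 13.7·(cos -18°, sin -18°) = (-33.77, 9.466). The tangent condition forces QC to be normal to CP, so CP runs along (−sin -18°, cos -18°); with |CP| = 15.7, P = (-28.92, 24.40). Then |ZP| = |P − Z| = 37.84.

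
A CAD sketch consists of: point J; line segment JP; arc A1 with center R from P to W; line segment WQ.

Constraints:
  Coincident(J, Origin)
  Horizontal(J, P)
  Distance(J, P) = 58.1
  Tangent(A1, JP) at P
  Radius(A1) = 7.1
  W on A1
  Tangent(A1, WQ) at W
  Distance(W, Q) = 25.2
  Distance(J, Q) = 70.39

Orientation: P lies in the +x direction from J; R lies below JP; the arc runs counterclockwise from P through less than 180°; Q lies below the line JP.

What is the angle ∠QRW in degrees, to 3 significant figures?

74.3°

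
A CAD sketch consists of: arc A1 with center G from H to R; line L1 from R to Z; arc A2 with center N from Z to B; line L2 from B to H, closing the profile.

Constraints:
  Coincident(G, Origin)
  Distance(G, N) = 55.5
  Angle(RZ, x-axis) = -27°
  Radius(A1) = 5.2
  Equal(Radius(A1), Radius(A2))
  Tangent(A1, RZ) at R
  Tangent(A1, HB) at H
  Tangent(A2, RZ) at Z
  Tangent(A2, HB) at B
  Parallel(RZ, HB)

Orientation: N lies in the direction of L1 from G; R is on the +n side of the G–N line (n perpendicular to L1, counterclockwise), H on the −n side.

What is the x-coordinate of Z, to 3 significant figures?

51.8

Tangency of A1 to both parallel lines with radius 5.2 puts R and H at G ± 5.2·n: R = (2.36, 4.63), H = (-2.36, -4.63). Equal radii place Z and B the same way about N: Z = N + 5.2·n = (51.8, -20.6), B = N − 5.2·n = (47.1, -29.8). So Z.x = 51.8.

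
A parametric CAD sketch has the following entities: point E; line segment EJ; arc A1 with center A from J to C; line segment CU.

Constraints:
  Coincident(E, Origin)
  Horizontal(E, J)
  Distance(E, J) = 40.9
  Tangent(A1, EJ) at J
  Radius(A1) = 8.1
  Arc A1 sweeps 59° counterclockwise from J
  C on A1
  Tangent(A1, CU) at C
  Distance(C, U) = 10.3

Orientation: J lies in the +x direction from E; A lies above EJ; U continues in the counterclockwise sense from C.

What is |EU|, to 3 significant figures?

54.7

On A1, J sits at bearing -90° from A; a 59° counterclockwise sweep puts C at bearing -31°, so C = A + 8.1·(cos -31°, sin -31°) = (47.8, 3.93). Since A1 is tangent to CU there, AC ⟂ CU, so CU runs along (−sin -31°, cos -31°); with |CU| = 10.3, U = (53.1, 12.8). Then |EU| = |U − E| = 54.7.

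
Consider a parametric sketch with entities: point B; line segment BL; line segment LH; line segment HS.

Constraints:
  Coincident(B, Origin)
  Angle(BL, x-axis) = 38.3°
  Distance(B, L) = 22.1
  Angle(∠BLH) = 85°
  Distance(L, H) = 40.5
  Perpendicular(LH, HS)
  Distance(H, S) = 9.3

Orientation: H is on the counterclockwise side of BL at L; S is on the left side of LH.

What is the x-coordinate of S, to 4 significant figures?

-17.20

B is at the origin; BL runs at 38.3° with length 22.1, so L = 22.1·(cos 38.3°, sin 38.3°) = (17.34, 13.70). ∠BLH = 85.0°, so LH runs at 38.3° + (180° − 85.0°) = 133.3° from the x-axis; with |LH| = 40.5, H = L + 40.5·(cos 133.3°, sin 133.3°) = (-10.43, 43.17). LH ⟂ HS; with |HS| = 9.3 on the left of LH, S = H + 9.3·(-0.7278, -0.6858) = (-17.20, 36.79). So S.x = -17.20.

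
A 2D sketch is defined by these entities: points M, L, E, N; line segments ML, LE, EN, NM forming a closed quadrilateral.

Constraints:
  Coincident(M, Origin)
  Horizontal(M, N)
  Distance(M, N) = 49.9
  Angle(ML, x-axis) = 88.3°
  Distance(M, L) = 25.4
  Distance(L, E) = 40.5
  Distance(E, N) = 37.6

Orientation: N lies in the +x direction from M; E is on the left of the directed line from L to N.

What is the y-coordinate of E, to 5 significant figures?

36.213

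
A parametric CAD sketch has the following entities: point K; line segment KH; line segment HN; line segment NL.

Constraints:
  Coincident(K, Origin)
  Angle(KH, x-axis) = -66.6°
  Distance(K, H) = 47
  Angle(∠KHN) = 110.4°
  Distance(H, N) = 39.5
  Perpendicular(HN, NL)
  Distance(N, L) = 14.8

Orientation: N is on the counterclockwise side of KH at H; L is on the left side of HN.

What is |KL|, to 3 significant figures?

63.1

K is at the origin; KH runs at -66.6° with length 47.0, so H = 47.0·(cos -66.6°, sin -66.6°) = (18.7, -43.1). ∠KHN = 110.4°, so HN runs at -66.6° + (180° − 110.4°) = 3.00° from the x-axis; with |HN| = 39.5, N = H + 39.5·(cos 3.00°, sin 3.00°) = (58.1, -41.1). HN ⟂ NL; with |NL| = 14.8 on the left of HN, L = N + 14.8·(-0.0523, 0.999) = (57.3, -26.3). Then |KL| = |L − K| = 63.1.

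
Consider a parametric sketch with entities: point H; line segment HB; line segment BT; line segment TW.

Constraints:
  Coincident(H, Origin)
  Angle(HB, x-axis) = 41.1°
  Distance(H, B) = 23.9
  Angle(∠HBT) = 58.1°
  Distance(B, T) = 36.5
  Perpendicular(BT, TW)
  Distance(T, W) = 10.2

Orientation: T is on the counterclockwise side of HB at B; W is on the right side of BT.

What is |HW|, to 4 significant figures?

38.72

H is at the origin; HB runs at 41.1° with length 23.9, so B = 23.9·(cos 41.1°, sin 41.1°) = (18.01, 15.71). ∠HBT = 58.1°, so BT runs at 41.1° + (180° − 58.1°) = 163.0° from the x-axis; with |BT| = 36.5, T = B + 36.5·(cos 163.0°, sin 163.0°) = (-16.89, 26.38). The perpendicularity gives TW at right angles to BT; with |TW| = 10.2 on the right of BT, W = T + 10.2·(0.2924, 0.9563) = (-13.91, 36.14). Then |HW| = |W − H| = 38.72.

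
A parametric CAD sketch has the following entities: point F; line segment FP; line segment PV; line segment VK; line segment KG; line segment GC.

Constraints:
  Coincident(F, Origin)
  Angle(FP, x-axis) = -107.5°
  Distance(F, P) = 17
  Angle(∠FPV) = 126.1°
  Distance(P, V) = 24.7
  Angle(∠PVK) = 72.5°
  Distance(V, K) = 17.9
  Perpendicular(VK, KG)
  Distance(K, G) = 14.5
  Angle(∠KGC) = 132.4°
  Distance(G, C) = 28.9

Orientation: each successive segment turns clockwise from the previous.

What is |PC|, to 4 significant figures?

15.06

The perpendicularity gives KG at right angles to VK, so KG runs at 1.100°; with |KG| = 14.5, G = (-14.37, -5.916). ∠KGC = 132.4° gives GC at -46.50° from the x-axis; with |GC| = 28.9, C = (5.525, -26.88). Then |PC| = |C − P| = 15.06.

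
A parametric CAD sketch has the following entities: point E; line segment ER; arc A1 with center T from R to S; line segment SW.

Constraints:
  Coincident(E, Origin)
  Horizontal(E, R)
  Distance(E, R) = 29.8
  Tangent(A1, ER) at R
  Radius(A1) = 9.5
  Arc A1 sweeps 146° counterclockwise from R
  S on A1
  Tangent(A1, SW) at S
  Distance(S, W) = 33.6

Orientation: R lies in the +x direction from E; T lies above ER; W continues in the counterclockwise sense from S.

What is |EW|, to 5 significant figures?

36.886

E is at the origin; E and R share the same y with |ER| = 29.8 and R on the +x side, so R = (29.800, 0.0000). Tangency of A1 to ER means the radius TR is perpendicular to ER, so T = R + (0, 9.5) = (29.800, 9.5000). On A1, R sits at bearing -90° from T; a 146° counterclockwise sweep puts S at bearing 56°, so S = T + 9.5·(cos 56°, sin 56°) = (35.112, 17.376). Tangency of A1 to SW means the radius TS is perpendicular to SW, so SW runs along (−sin 56°, cos 56°); with |SW| = 33.6, W = (7.2567, 36.165). Then |EW| = |W − E| = 36.886.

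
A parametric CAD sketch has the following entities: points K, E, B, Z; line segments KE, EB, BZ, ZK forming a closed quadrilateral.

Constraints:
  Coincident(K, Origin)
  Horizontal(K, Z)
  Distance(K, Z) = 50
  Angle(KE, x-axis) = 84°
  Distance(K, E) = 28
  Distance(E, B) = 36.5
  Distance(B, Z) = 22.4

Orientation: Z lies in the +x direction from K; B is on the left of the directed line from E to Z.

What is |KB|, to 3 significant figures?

42.9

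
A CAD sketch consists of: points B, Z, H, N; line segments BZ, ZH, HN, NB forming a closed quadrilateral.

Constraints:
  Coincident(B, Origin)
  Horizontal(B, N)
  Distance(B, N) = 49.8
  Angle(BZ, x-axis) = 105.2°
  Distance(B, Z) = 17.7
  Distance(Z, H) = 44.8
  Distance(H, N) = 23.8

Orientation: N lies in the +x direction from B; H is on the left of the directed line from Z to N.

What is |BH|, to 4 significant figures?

45.42

Checks: B.y = 0.00, N.y = 0.00 ✓; |ZH| = 44.80 ✓; |HN| = 23.80 ✓.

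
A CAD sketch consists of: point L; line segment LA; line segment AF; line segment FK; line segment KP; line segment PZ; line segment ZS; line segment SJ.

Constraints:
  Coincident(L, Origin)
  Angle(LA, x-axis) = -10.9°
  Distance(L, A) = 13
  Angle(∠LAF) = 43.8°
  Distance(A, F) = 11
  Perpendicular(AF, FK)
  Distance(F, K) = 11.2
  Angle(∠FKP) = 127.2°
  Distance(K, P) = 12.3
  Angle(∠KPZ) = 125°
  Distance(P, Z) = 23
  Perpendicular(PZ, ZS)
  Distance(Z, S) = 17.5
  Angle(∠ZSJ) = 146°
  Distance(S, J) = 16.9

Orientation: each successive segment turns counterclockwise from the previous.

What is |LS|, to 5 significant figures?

28.444

∠KPZ = 125.0° gives PZ at -36.900° from the x-axis; with |PZ| = 23.0, Z = (15.253, -26.056). PZ is perpendicular to ZS, so ZS runs at 53.100°; with |ZS| = 17.5, S = (25.761, -12.061). Then |LS| = |S − L| = 28.444.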